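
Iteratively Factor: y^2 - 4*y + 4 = (y - 2)*(y - 2)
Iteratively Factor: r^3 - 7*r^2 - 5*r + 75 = (r - 5)*(r^2 - 2*r - 15) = (r - 5)*(r + 3)*(r - 5)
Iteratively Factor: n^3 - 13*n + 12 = (n + 4)*(n^2 - 4*n + 3) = (n - 1)*(n + 4)*(n - 3)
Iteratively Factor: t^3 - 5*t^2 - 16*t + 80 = (t - 5)*(t^2 - 16) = (t - 5)*(t - 4)*(t + 4)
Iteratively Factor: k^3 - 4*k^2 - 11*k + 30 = (k + 3)*(k^2 - 7*k + 10) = (k - 5)*(k + 3)*(k - 2)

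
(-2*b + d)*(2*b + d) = -4*b^2 + d^2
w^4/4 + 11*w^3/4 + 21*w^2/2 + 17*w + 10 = (w/2 + 1)^2*(w + 2)*(w + 5)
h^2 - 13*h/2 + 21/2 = (h - 7/2)*(h - 3)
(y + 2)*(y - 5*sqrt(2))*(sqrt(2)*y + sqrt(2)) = sqrt(2)*y^3 - 10*y^2 + 3*sqrt(2)*y^2 - 30*y + 2*sqrt(2)*y - 20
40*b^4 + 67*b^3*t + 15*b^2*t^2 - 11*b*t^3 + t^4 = (-8*b + t)*(-5*b + t)*(b + t)^2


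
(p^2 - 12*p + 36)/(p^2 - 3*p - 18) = (p - 6)/(p + 3)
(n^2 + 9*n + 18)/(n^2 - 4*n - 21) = (n + 6)/(n - 7)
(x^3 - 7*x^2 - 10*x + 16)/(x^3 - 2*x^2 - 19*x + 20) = (x^2 - 6*x - 16)/(x^2 - x - 20)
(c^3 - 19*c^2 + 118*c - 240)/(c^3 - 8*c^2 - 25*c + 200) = (c - 6)/(c + 5)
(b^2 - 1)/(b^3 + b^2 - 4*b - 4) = (b - 1)/(b^2 - 4)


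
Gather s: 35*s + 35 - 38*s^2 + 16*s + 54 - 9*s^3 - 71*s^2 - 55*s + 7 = -9*s^3 - 109*s^2 - 4*s + 96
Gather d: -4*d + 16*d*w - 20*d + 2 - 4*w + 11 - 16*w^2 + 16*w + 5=d*(16*w - 24) - 16*w^2 + 12*w + 18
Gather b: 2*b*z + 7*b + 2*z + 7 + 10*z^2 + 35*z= b*(2*z + 7) + 10*z^2 + 37*z + 7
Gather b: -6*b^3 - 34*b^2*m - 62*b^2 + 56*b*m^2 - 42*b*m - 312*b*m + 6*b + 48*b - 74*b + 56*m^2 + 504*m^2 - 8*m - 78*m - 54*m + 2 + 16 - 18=-6*b^3 + b^2*(-34*m - 62) + b*(56*m^2 - 354*m - 20) + 560*m^2 - 140*m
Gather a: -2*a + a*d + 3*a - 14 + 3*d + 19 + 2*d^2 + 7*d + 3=a*(d + 1) + 2*d^2 + 10*d + 8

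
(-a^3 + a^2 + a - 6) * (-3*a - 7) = 3*a^4 + 4*a^3 - 10*a^2 + 11*a + 42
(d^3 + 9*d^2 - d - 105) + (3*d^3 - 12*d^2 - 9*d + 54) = 4*d^3 - 3*d^2 - 10*d - 51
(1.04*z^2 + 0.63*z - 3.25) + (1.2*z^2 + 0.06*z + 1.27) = 2.24*z^2 + 0.69*z - 1.98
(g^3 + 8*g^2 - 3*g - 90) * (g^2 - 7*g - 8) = g^5 + g^4 - 67*g^3 - 133*g^2 + 654*g + 720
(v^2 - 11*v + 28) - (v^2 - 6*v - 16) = 44 - 5*v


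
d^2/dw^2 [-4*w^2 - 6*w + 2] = -8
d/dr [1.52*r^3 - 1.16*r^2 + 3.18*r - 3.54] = 4.56*r^2 - 2.32*r + 3.18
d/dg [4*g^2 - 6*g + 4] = 8*g - 6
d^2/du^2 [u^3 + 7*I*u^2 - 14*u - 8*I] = 6*u + 14*I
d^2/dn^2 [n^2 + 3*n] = 2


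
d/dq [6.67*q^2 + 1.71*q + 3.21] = 13.34*q + 1.71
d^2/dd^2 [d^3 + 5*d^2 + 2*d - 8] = 6*d + 10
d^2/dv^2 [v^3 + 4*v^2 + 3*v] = 6*v + 8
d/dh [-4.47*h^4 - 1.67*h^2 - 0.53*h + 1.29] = -17.88*h^3 - 3.34*h - 0.53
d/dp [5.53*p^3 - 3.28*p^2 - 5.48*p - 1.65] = 16.59*p^2 - 6.56*p - 5.48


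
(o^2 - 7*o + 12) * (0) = 0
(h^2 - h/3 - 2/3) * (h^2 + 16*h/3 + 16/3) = h^4 + 5*h^3 + 26*h^2/9 - 16*h/3 - 32/9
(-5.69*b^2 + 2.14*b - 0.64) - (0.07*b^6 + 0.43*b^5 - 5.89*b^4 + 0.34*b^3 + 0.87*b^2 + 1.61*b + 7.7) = -0.07*b^6 - 0.43*b^5 + 5.89*b^4 - 0.34*b^3 - 6.56*b^2 + 0.53*b - 8.34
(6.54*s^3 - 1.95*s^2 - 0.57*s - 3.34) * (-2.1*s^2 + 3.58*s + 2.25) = -13.734*s^5 + 27.5082*s^4 + 8.931*s^3 + 0.5859*s^2 - 13.2397*s - 7.515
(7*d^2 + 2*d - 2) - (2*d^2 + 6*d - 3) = 5*d^2 - 4*d + 1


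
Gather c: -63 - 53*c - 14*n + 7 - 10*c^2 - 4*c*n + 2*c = -10*c^2 + c*(-4*n - 51) - 14*n - 56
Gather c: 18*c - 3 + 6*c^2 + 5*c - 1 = 6*c^2 + 23*c - 4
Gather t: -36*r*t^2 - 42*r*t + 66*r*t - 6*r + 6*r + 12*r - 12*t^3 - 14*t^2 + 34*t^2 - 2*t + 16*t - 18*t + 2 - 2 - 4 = 12*r - 12*t^3 + t^2*(20 - 36*r) + t*(24*r - 4) - 4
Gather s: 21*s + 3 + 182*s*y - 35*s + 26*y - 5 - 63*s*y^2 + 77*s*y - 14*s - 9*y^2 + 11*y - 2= s*(-63*y^2 + 259*y - 28) - 9*y^2 + 37*y - 4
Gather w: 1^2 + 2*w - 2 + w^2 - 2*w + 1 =w^2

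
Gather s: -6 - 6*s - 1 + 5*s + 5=-s - 2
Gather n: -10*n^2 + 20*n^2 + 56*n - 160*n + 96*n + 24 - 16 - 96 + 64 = 10*n^2 - 8*n - 24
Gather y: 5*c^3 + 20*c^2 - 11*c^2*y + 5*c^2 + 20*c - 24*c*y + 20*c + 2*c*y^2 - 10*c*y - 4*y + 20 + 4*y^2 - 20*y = 5*c^3 + 25*c^2 + 40*c + y^2*(2*c + 4) + y*(-11*c^2 - 34*c - 24) + 20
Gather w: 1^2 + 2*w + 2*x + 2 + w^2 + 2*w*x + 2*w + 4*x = w^2 + w*(2*x + 4) + 6*x + 3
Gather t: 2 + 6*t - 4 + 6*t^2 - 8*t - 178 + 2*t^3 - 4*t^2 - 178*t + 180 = 2*t^3 + 2*t^2 - 180*t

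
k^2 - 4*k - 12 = (k - 6)*(k + 2)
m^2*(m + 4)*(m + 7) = m^4 + 11*m^3 + 28*m^2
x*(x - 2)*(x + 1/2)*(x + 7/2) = x^4 + 2*x^3 - 25*x^2/4 - 7*x/2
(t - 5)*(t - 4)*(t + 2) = t^3 - 7*t^2 + 2*t + 40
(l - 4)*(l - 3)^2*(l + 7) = l^4 - 3*l^3 - 37*l^2 + 195*l - 252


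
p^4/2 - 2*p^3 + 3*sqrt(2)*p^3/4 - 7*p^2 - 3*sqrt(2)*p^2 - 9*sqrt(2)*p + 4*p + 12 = (p/2 + sqrt(2))*(p - 6)*(p + 2)*(p - sqrt(2)/2)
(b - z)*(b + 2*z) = b^2 + b*z - 2*z^2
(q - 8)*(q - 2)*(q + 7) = q^3 - 3*q^2 - 54*q + 112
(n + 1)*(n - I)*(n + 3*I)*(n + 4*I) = n^4 + n^3 + 6*I*n^3 - 5*n^2 + 6*I*n^2 - 5*n + 12*I*n + 12*I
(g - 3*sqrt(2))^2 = g^2 - 6*sqrt(2)*g + 18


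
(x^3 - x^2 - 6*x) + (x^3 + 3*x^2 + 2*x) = 2*x^3 + 2*x^2 - 4*x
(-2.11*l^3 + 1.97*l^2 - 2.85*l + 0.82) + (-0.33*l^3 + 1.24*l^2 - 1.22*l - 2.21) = -2.44*l^3 + 3.21*l^2 - 4.07*l - 1.39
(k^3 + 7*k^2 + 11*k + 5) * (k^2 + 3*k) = k^5 + 10*k^4 + 32*k^3 + 38*k^2 + 15*k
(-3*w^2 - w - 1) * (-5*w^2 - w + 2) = 15*w^4 + 8*w^3 - w - 2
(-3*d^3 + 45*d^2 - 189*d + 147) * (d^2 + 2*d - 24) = -3*d^5 + 39*d^4 - 27*d^3 - 1311*d^2 + 4830*d - 3528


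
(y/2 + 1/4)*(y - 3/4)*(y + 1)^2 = y^4/2 + 7*y^3/8 + y^2/16 - y/2 - 3/16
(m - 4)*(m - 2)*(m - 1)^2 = m^4 - 8*m^3 + 21*m^2 - 22*m + 8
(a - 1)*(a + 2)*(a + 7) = a^3 + 8*a^2 + 5*a - 14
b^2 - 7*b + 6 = (b - 6)*(b - 1)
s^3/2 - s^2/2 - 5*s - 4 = (s/2 + 1/2)*(s - 4)*(s + 2)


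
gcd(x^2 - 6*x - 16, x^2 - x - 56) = x - 8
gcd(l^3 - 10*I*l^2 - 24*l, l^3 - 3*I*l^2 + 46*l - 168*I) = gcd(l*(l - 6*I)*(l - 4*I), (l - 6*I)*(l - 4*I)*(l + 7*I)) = l^2 - 10*I*l - 24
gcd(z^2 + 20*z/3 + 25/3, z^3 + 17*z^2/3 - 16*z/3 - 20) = z + 5/3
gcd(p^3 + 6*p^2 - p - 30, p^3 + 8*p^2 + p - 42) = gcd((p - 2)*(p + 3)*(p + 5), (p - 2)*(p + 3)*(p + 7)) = p^2 + p - 6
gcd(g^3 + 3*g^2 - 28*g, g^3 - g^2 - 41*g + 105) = g + 7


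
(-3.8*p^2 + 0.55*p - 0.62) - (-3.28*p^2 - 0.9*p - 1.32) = -0.52*p^2 + 1.45*p + 0.7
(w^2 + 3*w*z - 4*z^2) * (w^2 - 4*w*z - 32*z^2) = w^4 - w^3*z - 48*w^2*z^2 - 80*w*z^3 + 128*z^4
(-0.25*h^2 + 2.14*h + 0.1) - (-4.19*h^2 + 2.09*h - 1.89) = 3.94*h^2 + 0.0500000000000003*h + 1.99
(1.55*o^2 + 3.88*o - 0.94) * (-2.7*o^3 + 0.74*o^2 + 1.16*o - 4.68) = -4.185*o^5 - 9.329*o^4 + 7.2072*o^3 - 3.4488*o^2 - 19.2488*o + 4.3992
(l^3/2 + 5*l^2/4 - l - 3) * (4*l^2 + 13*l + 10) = 2*l^5 + 23*l^4/2 + 69*l^3/4 - 25*l^2/2 - 49*l - 30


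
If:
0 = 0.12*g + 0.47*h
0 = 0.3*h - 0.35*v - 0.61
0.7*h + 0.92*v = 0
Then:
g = -4.22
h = 1.08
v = -0.82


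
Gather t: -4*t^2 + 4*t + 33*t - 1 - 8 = -4*t^2 + 37*t - 9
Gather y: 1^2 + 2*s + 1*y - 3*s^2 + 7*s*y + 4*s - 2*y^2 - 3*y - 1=-3*s^2 + 6*s - 2*y^2 + y*(7*s - 2)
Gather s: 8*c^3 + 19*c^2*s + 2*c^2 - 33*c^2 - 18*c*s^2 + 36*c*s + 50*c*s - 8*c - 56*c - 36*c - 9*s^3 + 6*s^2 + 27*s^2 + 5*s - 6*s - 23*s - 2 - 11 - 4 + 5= 8*c^3 - 31*c^2 - 100*c - 9*s^3 + s^2*(33 - 18*c) + s*(19*c^2 + 86*c - 24) - 12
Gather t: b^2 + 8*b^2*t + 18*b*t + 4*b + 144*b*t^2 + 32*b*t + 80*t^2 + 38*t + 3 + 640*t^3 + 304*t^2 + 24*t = b^2 + 4*b + 640*t^3 + t^2*(144*b + 384) + t*(8*b^2 + 50*b + 62) + 3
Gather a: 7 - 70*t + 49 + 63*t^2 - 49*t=63*t^2 - 119*t + 56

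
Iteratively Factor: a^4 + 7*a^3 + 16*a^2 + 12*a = (a + 3)*(a^3 + 4*a^2 + 4*a) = (a + 2)*(a + 3)*(a^2 + 2*a) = (a + 2)^2*(a + 3)*(a)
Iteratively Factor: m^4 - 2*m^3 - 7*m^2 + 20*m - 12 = (m + 3)*(m^3 - 5*m^2 + 8*m - 4) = (m - 2)*(m + 3)*(m^2 - 3*m + 2) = (m - 2)*(m - 1)*(m + 3)*(m - 2)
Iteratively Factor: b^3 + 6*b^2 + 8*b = (b + 4)*(b^2 + 2*b) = (b + 2)*(b + 4)*(b)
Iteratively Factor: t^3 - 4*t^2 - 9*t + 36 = (t - 4)*(t^2 - 9) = (t - 4)*(t - 3)*(t + 3)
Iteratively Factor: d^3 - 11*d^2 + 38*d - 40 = (d - 2)*(d^2 - 9*d + 20) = (d - 4)*(d - 2)*(d - 5)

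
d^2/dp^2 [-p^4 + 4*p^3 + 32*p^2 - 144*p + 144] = -12*p^2 + 24*p + 64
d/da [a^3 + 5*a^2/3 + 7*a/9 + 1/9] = 3*a^2 + 10*a/3 + 7/9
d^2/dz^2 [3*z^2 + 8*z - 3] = 6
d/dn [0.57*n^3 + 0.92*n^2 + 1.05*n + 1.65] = 1.71*n^2 + 1.84*n + 1.05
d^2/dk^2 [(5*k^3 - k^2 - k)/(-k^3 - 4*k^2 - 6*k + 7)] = 2*(21*k^6 + 93*k^5 - 216*k^4 - 285*k^3 + 756*k^2 - 651*k + 91)/(k^9 + 12*k^8 + 66*k^7 + 187*k^6 + 228*k^5 - 156*k^4 - 645*k^3 - 168*k^2 + 882*k - 343)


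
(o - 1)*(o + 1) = o^2 - 1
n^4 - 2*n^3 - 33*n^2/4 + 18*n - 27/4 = (n - 3)*(n - 3/2)*(n - 1/2)*(n + 3)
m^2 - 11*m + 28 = (m - 7)*(m - 4)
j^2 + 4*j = j*(j + 4)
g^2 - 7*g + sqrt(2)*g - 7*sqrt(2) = (g - 7)*(g + sqrt(2))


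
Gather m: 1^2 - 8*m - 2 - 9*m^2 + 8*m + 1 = -9*m^2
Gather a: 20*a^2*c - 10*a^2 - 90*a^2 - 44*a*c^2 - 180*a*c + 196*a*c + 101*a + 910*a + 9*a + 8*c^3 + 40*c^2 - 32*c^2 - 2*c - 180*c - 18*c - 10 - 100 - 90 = a^2*(20*c - 100) + a*(-44*c^2 + 16*c + 1020) + 8*c^3 + 8*c^2 - 200*c - 200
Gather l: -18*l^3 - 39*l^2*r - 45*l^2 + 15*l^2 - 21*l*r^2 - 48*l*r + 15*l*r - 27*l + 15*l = -18*l^3 + l^2*(-39*r - 30) + l*(-21*r^2 - 33*r - 12)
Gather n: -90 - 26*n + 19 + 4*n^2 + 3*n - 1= 4*n^2 - 23*n - 72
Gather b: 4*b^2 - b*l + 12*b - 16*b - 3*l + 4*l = 4*b^2 + b*(-l - 4) + l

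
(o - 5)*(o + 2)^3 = o^4 + o^3 - 18*o^2 - 52*o - 40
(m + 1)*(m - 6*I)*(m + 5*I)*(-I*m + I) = -I*m^4 - m^3 - 29*I*m^2 + m + 30*I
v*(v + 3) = v^2 + 3*v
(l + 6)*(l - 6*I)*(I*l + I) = I*l^3 + 6*l^2 + 7*I*l^2 + 42*l + 6*I*l + 36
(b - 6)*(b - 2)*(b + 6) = b^3 - 2*b^2 - 36*b + 72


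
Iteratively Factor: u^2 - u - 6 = (u - 3)*(u + 2)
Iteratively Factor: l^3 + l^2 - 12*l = (l)*(l^2 + l - 12) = l*(l - 3)*(l + 4)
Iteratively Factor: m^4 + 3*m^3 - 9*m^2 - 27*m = (m)*(m^3 + 3*m^2 - 9*m - 27) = m*(m + 3)*(m^2 - 9) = m*(m + 3)^2*(m - 3)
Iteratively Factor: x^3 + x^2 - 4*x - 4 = (x + 2)*(x^2 - x - 2) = (x + 1)*(x + 2)*(x - 2)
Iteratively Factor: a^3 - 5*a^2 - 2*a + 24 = (a - 4)*(a^2 - a - 6) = (a - 4)*(a - 3)*(a + 2)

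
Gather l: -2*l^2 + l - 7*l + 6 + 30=-2*l^2 - 6*l + 36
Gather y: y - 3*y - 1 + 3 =2 - 2*y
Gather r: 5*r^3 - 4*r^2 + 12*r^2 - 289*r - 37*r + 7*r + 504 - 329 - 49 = 5*r^3 + 8*r^2 - 319*r + 126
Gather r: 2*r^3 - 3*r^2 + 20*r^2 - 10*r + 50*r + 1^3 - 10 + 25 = 2*r^3 + 17*r^2 + 40*r + 16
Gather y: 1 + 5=6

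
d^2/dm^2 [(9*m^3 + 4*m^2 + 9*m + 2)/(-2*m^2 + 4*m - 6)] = 2*(-13*m^3 + 96*m^2 - 75*m - 46)/(m^6 - 6*m^5 + 21*m^4 - 44*m^3 + 63*m^2 - 54*m + 27)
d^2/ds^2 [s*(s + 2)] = 2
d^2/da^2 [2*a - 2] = 0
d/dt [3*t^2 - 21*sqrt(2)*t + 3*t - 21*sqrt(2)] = 6*t - 21*sqrt(2) + 3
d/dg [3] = 0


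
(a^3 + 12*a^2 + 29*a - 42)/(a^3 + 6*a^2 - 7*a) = (a + 6)/a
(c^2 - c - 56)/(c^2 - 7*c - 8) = (c + 7)/(c + 1)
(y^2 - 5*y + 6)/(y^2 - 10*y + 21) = (y - 2)/(y - 7)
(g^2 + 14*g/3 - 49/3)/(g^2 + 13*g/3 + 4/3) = (3*g^2 + 14*g - 49)/(3*g^2 + 13*g + 4)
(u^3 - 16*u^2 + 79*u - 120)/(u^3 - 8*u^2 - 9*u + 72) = (u - 5)/(u + 3)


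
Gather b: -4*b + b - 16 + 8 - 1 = -3*b - 9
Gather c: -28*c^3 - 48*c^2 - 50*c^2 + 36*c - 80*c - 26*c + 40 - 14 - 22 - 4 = -28*c^3 - 98*c^2 - 70*c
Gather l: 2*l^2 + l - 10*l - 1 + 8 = 2*l^2 - 9*l + 7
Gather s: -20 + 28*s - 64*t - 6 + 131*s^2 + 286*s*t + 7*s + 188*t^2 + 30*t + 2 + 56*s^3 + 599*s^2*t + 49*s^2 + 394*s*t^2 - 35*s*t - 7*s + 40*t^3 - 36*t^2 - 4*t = 56*s^3 + s^2*(599*t + 180) + s*(394*t^2 + 251*t + 28) + 40*t^3 + 152*t^2 - 38*t - 24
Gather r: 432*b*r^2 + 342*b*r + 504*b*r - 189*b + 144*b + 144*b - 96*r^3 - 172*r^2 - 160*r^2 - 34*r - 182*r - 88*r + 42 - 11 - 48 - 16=99*b - 96*r^3 + r^2*(432*b - 332) + r*(846*b - 304) - 33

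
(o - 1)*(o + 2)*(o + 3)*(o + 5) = o^4 + 9*o^3 + 21*o^2 - o - 30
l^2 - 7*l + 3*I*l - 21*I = (l - 7)*(l + 3*I)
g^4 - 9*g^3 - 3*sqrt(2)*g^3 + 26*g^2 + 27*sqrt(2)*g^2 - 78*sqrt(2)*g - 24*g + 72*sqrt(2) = (g - 4)*(g - 3)*(g - 2)*(g - 3*sqrt(2))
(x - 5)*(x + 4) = x^2 - x - 20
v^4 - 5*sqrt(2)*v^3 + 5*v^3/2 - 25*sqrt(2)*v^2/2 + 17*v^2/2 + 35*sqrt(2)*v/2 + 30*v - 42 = (v - 1)*(v + 7/2)*(v - 3*sqrt(2))*(v - 2*sqrt(2))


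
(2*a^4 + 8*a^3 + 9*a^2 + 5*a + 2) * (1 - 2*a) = -4*a^5 - 14*a^4 - 10*a^3 - a^2 + a + 2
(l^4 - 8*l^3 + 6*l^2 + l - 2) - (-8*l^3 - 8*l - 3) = l^4 + 6*l^2 + 9*l + 1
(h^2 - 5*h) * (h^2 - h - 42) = h^4 - 6*h^3 - 37*h^2 + 210*h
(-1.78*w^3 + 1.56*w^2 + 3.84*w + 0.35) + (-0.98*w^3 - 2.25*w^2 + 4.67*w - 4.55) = -2.76*w^3 - 0.69*w^2 + 8.51*w - 4.2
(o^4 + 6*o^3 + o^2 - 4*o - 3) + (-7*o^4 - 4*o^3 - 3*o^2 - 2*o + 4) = -6*o^4 + 2*o^3 - 2*o^2 - 6*o + 1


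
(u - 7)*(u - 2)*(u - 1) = u^3 - 10*u^2 + 23*u - 14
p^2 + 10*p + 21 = (p + 3)*(p + 7)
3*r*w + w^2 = w*(3*r + w)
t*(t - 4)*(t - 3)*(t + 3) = t^4 - 4*t^3 - 9*t^2 + 36*t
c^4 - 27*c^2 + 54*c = c*(c - 3)^2*(c + 6)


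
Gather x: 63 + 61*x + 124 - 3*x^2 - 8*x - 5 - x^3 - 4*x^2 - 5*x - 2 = -x^3 - 7*x^2 + 48*x + 180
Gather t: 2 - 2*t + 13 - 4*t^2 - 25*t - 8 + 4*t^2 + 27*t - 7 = 0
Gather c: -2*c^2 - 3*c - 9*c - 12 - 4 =-2*c^2 - 12*c - 16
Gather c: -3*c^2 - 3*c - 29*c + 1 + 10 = -3*c^2 - 32*c + 11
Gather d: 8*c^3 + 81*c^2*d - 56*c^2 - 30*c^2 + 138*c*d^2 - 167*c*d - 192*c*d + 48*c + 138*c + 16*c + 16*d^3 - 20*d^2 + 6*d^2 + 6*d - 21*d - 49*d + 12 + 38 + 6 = 8*c^3 - 86*c^2 + 202*c + 16*d^3 + d^2*(138*c - 14) + d*(81*c^2 - 359*c - 64) + 56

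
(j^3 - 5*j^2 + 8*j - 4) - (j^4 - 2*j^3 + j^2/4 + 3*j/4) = -j^4 + 3*j^3 - 21*j^2/4 + 29*j/4 - 4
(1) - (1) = 0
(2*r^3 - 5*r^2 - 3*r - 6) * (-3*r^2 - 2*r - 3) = -6*r^5 + 11*r^4 + 13*r^3 + 39*r^2 + 21*r + 18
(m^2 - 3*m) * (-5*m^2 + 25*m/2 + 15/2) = -5*m^4 + 55*m^3/2 - 30*m^2 - 45*m/2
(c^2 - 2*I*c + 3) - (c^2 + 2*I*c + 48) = -4*I*c - 45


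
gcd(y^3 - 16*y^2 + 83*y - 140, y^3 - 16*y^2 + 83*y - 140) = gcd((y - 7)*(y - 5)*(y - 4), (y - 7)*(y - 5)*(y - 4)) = y^3 - 16*y^2 + 83*y - 140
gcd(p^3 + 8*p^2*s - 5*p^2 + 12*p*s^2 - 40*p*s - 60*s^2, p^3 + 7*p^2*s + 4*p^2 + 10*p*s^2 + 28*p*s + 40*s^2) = p + 2*s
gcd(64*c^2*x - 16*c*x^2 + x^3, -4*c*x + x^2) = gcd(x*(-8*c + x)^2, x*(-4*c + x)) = x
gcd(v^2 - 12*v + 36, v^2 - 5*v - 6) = v - 6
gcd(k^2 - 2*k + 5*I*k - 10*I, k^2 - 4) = k - 2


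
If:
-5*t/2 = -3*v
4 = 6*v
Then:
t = 4/5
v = 2/3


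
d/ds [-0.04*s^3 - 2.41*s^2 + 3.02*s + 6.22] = -0.12*s^2 - 4.82*s + 3.02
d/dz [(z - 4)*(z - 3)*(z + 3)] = 3*z^2 - 8*z - 9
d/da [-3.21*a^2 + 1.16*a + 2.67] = 1.16 - 6.42*a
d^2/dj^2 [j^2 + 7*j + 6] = 2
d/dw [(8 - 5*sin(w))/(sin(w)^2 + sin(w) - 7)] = (5*sin(w)^2 - 16*sin(w) + 27)*cos(w)/(sin(w)^2 + sin(w) - 7)^2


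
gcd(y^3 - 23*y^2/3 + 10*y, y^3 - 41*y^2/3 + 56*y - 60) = y^2 - 23*y/3 + 10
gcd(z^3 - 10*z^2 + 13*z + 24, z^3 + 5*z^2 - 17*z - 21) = z^2 - 2*z - 3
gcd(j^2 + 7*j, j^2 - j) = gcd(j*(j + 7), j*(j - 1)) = j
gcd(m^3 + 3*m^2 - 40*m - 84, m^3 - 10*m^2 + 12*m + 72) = m^2 - 4*m - 12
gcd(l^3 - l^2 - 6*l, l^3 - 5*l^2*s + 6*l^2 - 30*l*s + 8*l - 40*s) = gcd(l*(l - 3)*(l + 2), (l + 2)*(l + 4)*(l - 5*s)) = l + 2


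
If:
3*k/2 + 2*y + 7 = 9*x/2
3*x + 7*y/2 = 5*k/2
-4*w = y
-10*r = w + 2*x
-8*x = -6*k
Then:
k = 392/97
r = -581/970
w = -7/97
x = 294/97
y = 28/97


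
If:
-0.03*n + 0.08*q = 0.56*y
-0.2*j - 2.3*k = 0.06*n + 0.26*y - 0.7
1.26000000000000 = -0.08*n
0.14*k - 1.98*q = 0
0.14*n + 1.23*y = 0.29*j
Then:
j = -3.98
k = 0.97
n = -15.75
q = 0.07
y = 0.85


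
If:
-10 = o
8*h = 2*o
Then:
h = -5/2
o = -10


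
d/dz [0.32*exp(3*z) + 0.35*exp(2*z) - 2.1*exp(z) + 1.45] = (0.96*exp(2*z) + 0.7*exp(z) - 2.1)*exp(z)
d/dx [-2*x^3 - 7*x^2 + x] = -6*x^2 - 14*x + 1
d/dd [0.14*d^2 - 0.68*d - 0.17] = 0.28*d - 0.68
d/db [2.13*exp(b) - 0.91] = 2.13*exp(b)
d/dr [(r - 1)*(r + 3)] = 2*r + 2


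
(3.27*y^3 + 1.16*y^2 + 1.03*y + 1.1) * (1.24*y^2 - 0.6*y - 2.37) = 4.0548*y^5 - 0.5236*y^4 - 7.1687*y^3 - 2.0032*y^2 - 3.1011*y - 2.607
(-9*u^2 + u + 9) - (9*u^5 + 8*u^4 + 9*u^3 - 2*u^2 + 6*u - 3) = -9*u^5 - 8*u^4 - 9*u^3 - 7*u^2 - 5*u + 12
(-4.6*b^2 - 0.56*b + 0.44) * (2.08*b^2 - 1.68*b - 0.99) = -9.568*b^4 + 6.5632*b^3 + 6.41*b^2 - 0.1848*b - 0.4356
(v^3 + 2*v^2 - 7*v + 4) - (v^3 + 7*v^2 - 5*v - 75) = -5*v^2 - 2*v + 79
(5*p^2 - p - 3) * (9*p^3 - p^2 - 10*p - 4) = 45*p^5 - 14*p^4 - 76*p^3 - 7*p^2 + 34*p + 12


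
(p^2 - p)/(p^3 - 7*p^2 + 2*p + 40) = p*(p - 1)/(p^3 - 7*p^2 + 2*p + 40)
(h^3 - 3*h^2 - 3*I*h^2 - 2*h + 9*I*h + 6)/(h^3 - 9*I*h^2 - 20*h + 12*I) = (h - 3)/(h - 6*I)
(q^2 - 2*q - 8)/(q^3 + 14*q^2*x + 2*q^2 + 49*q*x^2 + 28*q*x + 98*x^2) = (q - 4)/(q^2 + 14*q*x + 49*x^2)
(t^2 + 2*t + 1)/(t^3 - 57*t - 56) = (t + 1)/(t^2 - t - 56)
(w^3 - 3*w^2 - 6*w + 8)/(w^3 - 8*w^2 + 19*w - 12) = (w + 2)/(w - 3)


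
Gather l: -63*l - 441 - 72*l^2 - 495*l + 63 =-72*l^2 - 558*l - 378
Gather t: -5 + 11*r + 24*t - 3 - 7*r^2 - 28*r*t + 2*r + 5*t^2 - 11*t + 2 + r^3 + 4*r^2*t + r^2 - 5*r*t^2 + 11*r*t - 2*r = r^3 - 6*r^2 + 11*r + t^2*(5 - 5*r) + t*(4*r^2 - 17*r + 13) - 6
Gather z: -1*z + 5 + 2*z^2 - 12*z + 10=2*z^2 - 13*z + 15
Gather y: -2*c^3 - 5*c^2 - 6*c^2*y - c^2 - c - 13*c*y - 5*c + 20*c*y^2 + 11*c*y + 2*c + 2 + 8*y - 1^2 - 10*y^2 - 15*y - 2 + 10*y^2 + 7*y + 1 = -2*c^3 - 6*c^2 + 20*c*y^2 - 4*c + y*(-6*c^2 - 2*c)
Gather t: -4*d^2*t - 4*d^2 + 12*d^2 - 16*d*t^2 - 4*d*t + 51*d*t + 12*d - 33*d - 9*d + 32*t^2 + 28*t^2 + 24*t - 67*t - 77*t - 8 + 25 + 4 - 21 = 8*d^2 - 30*d + t^2*(60 - 16*d) + t*(-4*d^2 + 47*d - 120)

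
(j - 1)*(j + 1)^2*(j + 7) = j^4 + 8*j^3 + 6*j^2 - 8*j - 7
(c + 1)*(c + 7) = c^2 + 8*c + 7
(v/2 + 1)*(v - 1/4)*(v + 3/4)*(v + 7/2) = v^4/2 + 3*v^3 + 153*v^2/32 + 79*v/64 - 21/32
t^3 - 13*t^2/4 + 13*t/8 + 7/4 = (t - 2)*(t - 7/4)*(t + 1/2)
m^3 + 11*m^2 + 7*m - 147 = (m - 3)*(m + 7)^2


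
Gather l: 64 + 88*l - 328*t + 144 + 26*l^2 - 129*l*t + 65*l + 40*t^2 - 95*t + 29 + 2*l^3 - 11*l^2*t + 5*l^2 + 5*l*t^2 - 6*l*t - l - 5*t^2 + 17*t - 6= 2*l^3 + l^2*(31 - 11*t) + l*(5*t^2 - 135*t + 152) + 35*t^2 - 406*t + 231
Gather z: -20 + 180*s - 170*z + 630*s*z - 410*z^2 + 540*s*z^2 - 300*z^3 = 180*s - 300*z^3 + z^2*(540*s - 410) + z*(630*s - 170) - 20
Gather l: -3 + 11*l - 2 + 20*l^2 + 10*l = 20*l^2 + 21*l - 5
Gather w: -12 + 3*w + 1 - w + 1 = 2*w - 10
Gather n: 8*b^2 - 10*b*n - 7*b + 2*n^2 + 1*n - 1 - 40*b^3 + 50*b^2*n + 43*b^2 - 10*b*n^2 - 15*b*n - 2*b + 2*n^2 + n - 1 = -40*b^3 + 51*b^2 - 9*b + n^2*(4 - 10*b) + n*(50*b^2 - 25*b + 2) - 2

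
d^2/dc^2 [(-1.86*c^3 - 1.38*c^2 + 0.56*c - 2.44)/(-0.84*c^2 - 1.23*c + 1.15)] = (-3.5527136788005e-15*c^4 + 5.579604*c^3 + 2.542644*c^2 + 26.639388*c + 14.162892)/(0.592704*c^6 + 2.603664*c^5 + 1.378188*c^4 - 5.268213*c^3 - 1.886805*c^2 + 4.880025*c - 1.520875)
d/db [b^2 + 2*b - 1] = 2*b + 2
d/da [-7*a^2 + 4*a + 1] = 4 - 14*a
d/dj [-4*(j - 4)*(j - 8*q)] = -8*j + 32*q + 16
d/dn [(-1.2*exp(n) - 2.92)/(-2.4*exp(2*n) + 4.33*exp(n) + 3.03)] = (-2.88*exp(2*n) - 14.016*exp(n) + 9.0076)*exp(n)/(5.76*exp(4*n) - 20.784*exp(3*n) + 4.2049*exp(2*n) + 26.2398*exp(n) + 9.1809)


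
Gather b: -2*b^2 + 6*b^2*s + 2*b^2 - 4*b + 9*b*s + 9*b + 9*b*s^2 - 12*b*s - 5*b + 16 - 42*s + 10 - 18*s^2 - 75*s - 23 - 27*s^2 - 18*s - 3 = 6*b^2*s + b*(9*s^2 - 3*s) - 45*s^2 - 135*s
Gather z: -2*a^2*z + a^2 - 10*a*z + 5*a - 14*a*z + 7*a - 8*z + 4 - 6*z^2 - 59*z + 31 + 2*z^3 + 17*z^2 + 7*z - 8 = a^2 + 12*a + 2*z^3 + 11*z^2 + z*(-2*a^2 - 24*a - 60) + 27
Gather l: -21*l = -21*l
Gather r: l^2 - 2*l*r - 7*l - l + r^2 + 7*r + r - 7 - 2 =l^2 - 8*l + r^2 + r*(8 - 2*l) - 9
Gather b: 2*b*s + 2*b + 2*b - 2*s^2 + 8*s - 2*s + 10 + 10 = b*(2*s + 4) - 2*s^2 + 6*s + 20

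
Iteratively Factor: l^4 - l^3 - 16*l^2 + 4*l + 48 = (l - 2)*(l^3 + l^2 - 14*l - 24) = (l - 4)*(l - 2)*(l^2 + 5*l + 6) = (l - 4)*(l - 2)*(l + 3)*(l + 2)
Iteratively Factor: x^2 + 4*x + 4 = (x + 2)*(x + 2)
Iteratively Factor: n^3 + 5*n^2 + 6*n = (n + 3)*(n^2 + 2*n) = (n + 2)*(n + 3)*(n)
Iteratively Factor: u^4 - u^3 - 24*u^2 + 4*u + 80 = (u + 2)*(u^3 - 3*u^2 - 18*u + 40) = (u + 2)*(u + 4)*(u^2 - 7*u + 10) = (u - 2)*(u + 2)*(u + 4)*(u - 5)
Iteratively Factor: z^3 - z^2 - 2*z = (z)*(z^2 - z - 2) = z*(z + 1)*(z - 2)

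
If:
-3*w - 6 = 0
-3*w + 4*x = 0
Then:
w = -2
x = -3/2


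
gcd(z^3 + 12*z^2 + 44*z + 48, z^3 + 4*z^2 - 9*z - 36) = z + 4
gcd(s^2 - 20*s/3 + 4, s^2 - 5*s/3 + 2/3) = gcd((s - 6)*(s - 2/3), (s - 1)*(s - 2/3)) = s - 2/3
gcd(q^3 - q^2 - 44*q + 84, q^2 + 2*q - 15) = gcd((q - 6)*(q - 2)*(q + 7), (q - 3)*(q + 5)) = 1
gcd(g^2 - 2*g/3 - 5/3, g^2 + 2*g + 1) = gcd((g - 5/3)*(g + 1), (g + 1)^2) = g + 1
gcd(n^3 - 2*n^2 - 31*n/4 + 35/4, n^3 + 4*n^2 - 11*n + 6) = n - 1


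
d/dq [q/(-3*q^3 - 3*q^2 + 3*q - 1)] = (6*q^3 + 3*q^2 - 1)/(9*q^6 + 18*q^5 - 9*q^4 - 12*q^3 + 15*q^2 - 6*q + 1)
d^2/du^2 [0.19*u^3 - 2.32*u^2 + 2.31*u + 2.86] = 1.14*u - 4.64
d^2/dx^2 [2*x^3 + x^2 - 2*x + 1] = 12*x + 2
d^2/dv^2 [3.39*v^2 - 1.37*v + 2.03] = 6.78000000000000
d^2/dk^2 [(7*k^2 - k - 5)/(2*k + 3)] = 98/(8*k^3 + 36*k^2 + 54*k + 27)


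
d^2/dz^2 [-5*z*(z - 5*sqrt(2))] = -10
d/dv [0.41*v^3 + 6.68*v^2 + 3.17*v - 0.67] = 1.23*v^2 + 13.36*v + 3.17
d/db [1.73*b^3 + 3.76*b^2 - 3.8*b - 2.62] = 5.19*b^2 + 7.52*b - 3.8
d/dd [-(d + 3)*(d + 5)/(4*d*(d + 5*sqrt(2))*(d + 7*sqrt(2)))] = (d^4 + 16*d^3 - 25*d^2 + 96*sqrt(2)*d^2 + 360*sqrt(2)*d + 1050)/(4*d^2*(d^4 + 24*sqrt(2)*d^3 + 428*d^2 + 1680*sqrt(2)*d + 4900))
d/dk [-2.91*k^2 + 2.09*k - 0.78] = 2.09 - 5.82*k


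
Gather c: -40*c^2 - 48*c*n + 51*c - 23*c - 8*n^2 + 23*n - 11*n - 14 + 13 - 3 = -40*c^2 + c*(28 - 48*n) - 8*n^2 + 12*n - 4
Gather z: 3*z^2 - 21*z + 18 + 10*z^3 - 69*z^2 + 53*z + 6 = 10*z^3 - 66*z^2 + 32*z + 24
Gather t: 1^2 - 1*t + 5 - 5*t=6 - 6*t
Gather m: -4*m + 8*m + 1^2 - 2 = 4*m - 1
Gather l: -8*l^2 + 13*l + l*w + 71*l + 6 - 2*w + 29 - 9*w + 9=-8*l^2 + l*(w + 84) - 11*w + 44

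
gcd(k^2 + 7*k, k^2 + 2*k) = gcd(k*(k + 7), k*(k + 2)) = k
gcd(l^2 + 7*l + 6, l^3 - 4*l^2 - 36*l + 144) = l + 6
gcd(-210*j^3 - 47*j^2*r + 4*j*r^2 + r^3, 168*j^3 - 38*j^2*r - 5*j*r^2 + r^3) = -42*j^2 - j*r + r^2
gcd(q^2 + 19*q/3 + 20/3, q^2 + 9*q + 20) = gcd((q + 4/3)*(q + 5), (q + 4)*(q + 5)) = q + 5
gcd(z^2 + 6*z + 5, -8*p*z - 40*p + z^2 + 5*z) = z + 5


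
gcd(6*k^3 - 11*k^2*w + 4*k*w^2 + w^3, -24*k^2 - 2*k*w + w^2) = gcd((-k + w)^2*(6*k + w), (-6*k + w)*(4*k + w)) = 1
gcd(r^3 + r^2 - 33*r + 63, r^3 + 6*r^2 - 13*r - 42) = r^2 + 4*r - 21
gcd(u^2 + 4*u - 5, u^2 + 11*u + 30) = u + 5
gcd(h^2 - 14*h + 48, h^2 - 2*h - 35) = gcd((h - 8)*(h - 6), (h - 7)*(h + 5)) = 1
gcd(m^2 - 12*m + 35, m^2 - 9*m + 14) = m - 7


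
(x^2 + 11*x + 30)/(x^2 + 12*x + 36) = (x + 5)/(x + 6)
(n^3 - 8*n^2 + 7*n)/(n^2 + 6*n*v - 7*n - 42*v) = n*(n - 1)/(n + 6*v)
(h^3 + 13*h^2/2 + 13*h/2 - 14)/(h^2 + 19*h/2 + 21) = (h^2 + 3*h - 4)/(h + 6)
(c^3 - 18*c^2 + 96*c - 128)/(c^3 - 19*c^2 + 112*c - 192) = (c - 2)/(c - 3)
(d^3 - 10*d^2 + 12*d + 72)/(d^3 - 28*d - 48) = (d - 6)/(d + 4)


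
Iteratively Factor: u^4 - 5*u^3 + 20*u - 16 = (u - 1)*(u^3 - 4*u^2 - 4*u + 16) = (u - 1)*(u + 2)*(u^2 - 6*u + 8) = (u - 4)*(u - 1)*(u + 2)*(u - 2)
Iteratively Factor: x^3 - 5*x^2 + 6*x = (x - 2)*(x^2 - 3*x) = (x - 3)*(x - 2)*(x)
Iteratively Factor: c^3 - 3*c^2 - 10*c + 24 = (c + 3)*(c^2 - 6*c + 8) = (c - 2)*(c + 3)*(c - 4)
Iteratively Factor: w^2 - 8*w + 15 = (w - 5)*(w - 3)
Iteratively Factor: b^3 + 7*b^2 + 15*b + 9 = (b + 1)*(b^2 + 6*b + 9) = (b + 1)*(b + 3)*(b + 3)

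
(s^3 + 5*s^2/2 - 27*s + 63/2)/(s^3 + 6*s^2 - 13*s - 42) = (s - 3/2)/(s + 2)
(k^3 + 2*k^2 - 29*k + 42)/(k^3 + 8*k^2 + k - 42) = (k - 3)/(k + 3)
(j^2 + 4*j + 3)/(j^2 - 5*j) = (j^2 + 4*j + 3)/(j*(j - 5))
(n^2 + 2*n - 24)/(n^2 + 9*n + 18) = (n - 4)/(n + 3)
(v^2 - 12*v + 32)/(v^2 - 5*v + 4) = (v - 8)/(v - 1)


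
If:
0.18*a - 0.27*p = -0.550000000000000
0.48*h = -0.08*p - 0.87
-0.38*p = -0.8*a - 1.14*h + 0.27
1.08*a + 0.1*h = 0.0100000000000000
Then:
No Solution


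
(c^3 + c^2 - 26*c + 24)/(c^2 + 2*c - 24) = c - 1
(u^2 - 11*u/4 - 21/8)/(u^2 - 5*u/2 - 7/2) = (u + 3/4)/(u + 1)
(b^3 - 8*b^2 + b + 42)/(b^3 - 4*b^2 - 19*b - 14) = (b - 3)/(b + 1)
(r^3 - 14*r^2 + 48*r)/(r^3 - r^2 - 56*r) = (r - 6)/(r + 7)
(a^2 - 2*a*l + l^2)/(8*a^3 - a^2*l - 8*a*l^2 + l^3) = (a - l)/(8*a^2 + 7*a*l - l^2)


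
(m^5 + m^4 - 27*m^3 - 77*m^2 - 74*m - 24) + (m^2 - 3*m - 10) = m^5 + m^4 - 27*m^3 - 76*m^2 - 77*m - 34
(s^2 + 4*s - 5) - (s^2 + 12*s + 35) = -8*s - 40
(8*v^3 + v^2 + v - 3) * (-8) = -64*v^3 - 8*v^2 - 8*v + 24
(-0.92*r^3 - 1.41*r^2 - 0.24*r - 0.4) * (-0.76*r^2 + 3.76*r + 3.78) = 0.6992*r^5 - 2.3876*r^4 - 8.5968*r^3 - 5.9282*r^2 - 2.4112*r - 1.512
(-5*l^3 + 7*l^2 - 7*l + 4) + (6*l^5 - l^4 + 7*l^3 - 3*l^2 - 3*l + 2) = 6*l^5 - l^4 + 2*l^3 + 4*l^2 - 10*l + 6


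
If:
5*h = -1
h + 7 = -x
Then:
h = -1/5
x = -34/5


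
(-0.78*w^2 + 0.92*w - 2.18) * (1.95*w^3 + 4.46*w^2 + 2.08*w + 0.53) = -1.521*w^5 - 1.6848*w^4 - 1.7702*w^3 - 8.2226*w^2 - 4.0468*w - 1.1554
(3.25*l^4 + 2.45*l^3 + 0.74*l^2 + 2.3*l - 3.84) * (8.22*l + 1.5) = 26.715*l^5 + 25.014*l^4 + 9.7578*l^3 + 20.016*l^2 - 28.1148*l - 5.76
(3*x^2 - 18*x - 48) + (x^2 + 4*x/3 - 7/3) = 4*x^2 - 50*x/3 - 151/3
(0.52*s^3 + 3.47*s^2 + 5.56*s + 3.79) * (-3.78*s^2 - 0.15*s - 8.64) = -1.9656*s^5 - 13.1946*s^4 - 26.0301*s^3 - 45.141*s^2 - 48.6069*s - 32.7456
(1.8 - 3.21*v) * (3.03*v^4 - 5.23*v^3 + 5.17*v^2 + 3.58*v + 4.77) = -9.7263*v^5 + 22.2423*v^4 - 26.0097*v^3 - 2.1858*v^2 - 8.8677*v + 8.586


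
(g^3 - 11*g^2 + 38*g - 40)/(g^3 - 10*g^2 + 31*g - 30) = (g - 4)/(g - 3)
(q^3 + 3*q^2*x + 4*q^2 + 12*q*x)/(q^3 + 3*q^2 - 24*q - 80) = q*(q + 3*x)/(q^2 - q - 20)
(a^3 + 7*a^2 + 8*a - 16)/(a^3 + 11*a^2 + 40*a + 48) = (a - 1)/(a + 3)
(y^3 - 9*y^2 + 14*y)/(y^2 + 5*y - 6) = y*(y^2 - 9*y + 14)/(y^2 + 5*y - 6)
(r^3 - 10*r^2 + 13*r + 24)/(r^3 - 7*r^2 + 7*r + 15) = (r - 8)/(r - 5)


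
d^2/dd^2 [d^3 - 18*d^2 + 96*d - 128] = 6*d - 36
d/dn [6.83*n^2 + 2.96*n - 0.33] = 13.66*n + 2.96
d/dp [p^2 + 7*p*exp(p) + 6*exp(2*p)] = 7*p*exp(p) + 2*p + 12*exp(2*p) + 7*exp(p)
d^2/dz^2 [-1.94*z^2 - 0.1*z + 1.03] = -3.88000000000000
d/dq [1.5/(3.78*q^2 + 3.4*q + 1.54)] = (-11.34*q - 5.1)/(3.78*q^2 + 3.4*q + 1.54)^2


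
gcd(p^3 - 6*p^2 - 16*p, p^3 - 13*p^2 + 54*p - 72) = 1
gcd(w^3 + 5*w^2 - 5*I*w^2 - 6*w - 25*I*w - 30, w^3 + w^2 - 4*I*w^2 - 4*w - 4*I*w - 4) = w - 2*I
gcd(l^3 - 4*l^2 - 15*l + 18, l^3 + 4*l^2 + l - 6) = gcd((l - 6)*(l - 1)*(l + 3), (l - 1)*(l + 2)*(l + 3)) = l^2 + 2*l - 3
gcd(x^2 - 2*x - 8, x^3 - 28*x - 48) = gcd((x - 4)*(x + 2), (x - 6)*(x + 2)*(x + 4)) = x + 2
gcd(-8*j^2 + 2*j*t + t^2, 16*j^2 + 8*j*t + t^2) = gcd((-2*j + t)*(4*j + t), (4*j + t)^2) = 4*j + t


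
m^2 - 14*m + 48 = (m - 8)*(m - 6)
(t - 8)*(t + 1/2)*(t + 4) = t^3 - 7*t^2/2 - 34*t - 16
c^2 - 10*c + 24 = (c - 6)*(c - 4)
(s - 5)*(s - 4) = s^2 - 9*s + 20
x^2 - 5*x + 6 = (x - 3)*(x - 2)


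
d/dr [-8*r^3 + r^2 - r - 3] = -24*r^2 + 2*r - 1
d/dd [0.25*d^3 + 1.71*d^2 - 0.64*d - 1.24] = 0.75*d^2 + 3.42*d - 0.64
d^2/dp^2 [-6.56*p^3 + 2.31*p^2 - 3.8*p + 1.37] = 4.62 - 39.36*p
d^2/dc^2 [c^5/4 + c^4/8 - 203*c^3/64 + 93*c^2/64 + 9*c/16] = 5*c^3 + 3*c^2/2 - 609*c/32 + 93/32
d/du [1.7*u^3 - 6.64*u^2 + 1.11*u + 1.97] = 5.1*u^2 - 13.28*u + 1.11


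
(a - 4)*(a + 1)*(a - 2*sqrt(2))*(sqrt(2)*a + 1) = sqrt(2)*a^4 - 3*sqrt(2)*a^3 - 3*a^3 - 6*sqrt(2)*a^2 + 9*a^2 + 6*sqrt(2)*a + 12*a + 8*sqrt(2)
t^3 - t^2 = t^2*(t - 1)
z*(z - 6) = z^2 - 6*z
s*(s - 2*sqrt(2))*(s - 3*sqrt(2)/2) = s^3 - 7*sqrt(2)*s^2/2 + 6*s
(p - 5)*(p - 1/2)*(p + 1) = p^3 - 9*p^2/2 - 3*p + 5/2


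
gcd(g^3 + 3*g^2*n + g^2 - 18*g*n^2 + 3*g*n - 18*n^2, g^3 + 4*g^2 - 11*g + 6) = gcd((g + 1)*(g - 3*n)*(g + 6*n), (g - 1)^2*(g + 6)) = 1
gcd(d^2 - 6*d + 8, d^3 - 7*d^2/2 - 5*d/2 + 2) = d - 4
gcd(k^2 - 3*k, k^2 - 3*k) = k^2 - 3*k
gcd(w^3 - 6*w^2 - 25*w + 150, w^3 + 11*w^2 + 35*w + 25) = w + 5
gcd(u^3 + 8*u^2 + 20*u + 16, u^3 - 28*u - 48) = u^2 + 6*u + 8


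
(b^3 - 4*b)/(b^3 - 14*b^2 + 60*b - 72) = b*(b + 2)/(b^2 - 12*b + 36)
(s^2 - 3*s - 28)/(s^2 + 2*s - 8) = (s - 7)/(s - 2)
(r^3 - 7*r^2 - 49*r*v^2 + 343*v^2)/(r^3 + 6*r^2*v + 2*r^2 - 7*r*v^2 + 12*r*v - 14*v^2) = (r^2 - 7*r*v - 7*r + 49*v)/(r^2 - r*v + 2*r - 2*v)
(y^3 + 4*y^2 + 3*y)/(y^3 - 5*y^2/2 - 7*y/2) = 2*(y + 3)/(2*y - 7)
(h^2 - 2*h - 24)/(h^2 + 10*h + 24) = (h - 6)/(h + 6)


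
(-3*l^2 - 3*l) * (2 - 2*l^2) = 6*l^4 + 6*l^3 - 6*l^2 - 6*l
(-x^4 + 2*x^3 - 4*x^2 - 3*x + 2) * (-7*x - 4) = 7*x^5 - 10*x^4 + 20*x^3 + 37*x^2 - 2*x - 8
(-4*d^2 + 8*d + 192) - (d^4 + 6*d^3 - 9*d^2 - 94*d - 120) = -d^4 - 6*d^3 + 5*d^2 + 102*d + 312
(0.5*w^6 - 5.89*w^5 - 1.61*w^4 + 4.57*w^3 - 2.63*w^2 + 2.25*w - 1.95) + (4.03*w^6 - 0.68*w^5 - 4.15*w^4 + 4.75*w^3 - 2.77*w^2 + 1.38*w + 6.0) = 4.53*w^6 - 6.57*w^5 - 5.76*w^4 + 9.32*w^3 - 5.4*w^2 + 3.63*w + 4.05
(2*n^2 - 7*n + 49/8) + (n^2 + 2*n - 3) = 3*n^2 - 5*n + 25/8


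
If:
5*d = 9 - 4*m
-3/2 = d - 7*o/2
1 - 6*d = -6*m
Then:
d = 29/27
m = 49/54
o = 139/189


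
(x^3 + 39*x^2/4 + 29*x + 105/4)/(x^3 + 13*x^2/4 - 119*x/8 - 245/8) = 2*(x + 3)/(2*x - 7)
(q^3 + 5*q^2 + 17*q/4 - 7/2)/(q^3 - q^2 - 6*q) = (q^2 + 3*q - 7/4)/(q*(q - 3))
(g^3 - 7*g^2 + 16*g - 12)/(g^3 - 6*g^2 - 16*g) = (-g^3 + 7*g^2 - 16*g + 12)/(g*(-g^2 + 6*g + 16))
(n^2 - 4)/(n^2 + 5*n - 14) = (n + 2)/(n + 7)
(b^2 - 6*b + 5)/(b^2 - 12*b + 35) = (b - 1)/(b - 7)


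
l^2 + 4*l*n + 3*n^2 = (l + n)*(l + 3*n)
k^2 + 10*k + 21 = (k + 3)*(k + 7)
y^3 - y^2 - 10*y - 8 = (y - 4)*(y + 1)*(y + 2)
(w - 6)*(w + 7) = w^2 + w - 42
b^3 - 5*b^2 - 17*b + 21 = (b - 7)*(b - 1)*(b + 3)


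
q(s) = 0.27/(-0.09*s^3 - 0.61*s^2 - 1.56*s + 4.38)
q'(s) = 0.27*(0.27*s^2 + 1.22*s + 1.56)/(-0.09*s^3 - 0.61*s^2 - 1.56*s + 4.38)^2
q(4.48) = -0.01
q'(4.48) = 0.01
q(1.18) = 0.18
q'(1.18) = 0.38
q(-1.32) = 0.05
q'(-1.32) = 0.00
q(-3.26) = 0.04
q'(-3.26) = 0.00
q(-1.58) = 0.05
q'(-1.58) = 0.00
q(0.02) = 0.06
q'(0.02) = 0.02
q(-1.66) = 0.05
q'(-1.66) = 0.00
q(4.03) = -0.02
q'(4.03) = 0.01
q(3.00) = -0.03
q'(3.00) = 0.03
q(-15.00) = 0.00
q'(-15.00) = 0.00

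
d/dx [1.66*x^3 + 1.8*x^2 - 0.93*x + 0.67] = 4.98*x^2 + 3.6*x - 0.93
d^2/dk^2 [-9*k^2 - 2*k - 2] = -18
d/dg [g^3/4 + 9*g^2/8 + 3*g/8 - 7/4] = 3*g^2/4 + 9*g/4 + 3/8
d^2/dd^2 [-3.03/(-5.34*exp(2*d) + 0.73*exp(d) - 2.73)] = ((2.2119 - 64.7208*exp(d))*(5.34*exp(2*d) - 0.73*exp(d) + 2.73) + 3.03*(10.68*exp(d) - 0.73)*(21.36*exp(d) - 1.46)*exp(d))*exp(d)/(5.34*exp(2*d) - 0.73*exp(d) + 2.73)^3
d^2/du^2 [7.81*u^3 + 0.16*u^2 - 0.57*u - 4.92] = 46.86*u + 0.32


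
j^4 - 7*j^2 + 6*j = j*(j - 2)*(j - 1)*(j + 3)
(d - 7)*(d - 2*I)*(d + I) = d^3 - 7*d^2 - I*d^2 + 2*d + 7*I*d - 14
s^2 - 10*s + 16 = (s - 8)*(s - 2)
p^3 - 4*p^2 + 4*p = p*(p - 2)^2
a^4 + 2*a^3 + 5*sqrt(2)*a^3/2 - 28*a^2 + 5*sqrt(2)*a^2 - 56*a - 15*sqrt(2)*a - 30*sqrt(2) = (a + 2)*(a - 3*sqrt(2))*(a + sqrt(2)/2)*(a + 5*sqrt(2))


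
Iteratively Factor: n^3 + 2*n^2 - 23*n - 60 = (n - 5)*(n^2 + 7*n + 12) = (n - 5)*(n + 3)*(n + 4)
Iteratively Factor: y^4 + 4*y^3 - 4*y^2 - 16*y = (y + 4)*(y^3 - 4*y) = (y + 2)*(y + 4)*(y^2 - 2*y) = (y - 2)*(y + 2)*(y + 4)*(y)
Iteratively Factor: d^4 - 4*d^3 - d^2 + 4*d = (d - 1)*(d^3 - 3*d^2 - 4*d) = (d - 4)*(d - 1)*(d^2 + d) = d*(d - 4)*(d - 1)*(d + 1)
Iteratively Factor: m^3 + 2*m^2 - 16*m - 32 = (m + 4)*(m^2 - 2*m - 8) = (m - 4)*(m + 4)*(m + 2)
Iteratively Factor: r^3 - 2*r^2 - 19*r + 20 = (r - 5)*(r^2 + 3*r - 4) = (r - 5)*(r - 1)*(r + 4)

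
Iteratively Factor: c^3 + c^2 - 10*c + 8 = (c + 4)*(c^2 - 3*c + 2) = (c - 1)*(c + 4)*(c - 2)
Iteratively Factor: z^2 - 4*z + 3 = (z - 3)*(z - 1)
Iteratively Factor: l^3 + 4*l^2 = (l + 4)*(l^2) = l*(l + 4)*(l)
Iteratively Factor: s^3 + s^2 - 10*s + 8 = (s + 4)*(s^2 - 3*s + 2) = (s - 2)*(s + 4)*(s - 1)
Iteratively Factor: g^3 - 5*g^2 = (g - 5)*(g^2) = g*(g - 5)*(g)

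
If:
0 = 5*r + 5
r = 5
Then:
No Solution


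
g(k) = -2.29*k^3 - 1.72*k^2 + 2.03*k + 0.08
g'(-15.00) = -1492.12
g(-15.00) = 7311.38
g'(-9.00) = -523.48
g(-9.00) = 1511.90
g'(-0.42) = 2.26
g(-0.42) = -0.91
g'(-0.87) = -0.18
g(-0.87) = -1.48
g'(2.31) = -42.58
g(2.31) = -32.64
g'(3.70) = -104.75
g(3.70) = -131.95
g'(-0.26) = 2.46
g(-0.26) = -0.52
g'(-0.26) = 2.46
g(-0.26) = -0.52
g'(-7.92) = -401.66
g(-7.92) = 1013.77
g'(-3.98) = -93.10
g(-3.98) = 109.13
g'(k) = -6.87*k^2 - 3.44*k + 2.03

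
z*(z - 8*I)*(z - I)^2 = z^4 - 10*I*z^3 - 17*z^2 + 8*I*z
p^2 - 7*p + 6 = (p - 6)*(p - 1)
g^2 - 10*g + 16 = (g - 8)*(g - 2)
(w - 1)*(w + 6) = w^2 + 5*w - 6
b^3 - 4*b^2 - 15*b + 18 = (b - 6)*(b - 1)*(b + 3)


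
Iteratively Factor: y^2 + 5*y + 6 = (y + 3)*(y + 2)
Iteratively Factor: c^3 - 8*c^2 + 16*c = (c - 4)*(c^2 - 4*c) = (c - 4)^2*(c)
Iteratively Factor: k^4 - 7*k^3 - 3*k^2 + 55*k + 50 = (k + 1)*(k^3 - 8*k^2 + 5*k + 50) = (k - 5)*(k + 1)*(k^2 - 3*k - 10) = (k - 5)*(k + 1)*(k + 2)*(k - 5)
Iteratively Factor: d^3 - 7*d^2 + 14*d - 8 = (d - 2)*(d^2 - 5*d + 4) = (d - 4)*(d - 2)*(d - 1)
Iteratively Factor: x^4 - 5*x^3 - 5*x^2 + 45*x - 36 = (x + 3)*(x^3 - 8*x^2 + 19*x - 12) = (x - 4)*(x + 3)*(x^2 - 4*x + 3) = (x - 4)*(x - 3)*(x + 3)*(x - 1)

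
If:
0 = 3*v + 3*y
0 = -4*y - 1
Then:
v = 1/4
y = -1/4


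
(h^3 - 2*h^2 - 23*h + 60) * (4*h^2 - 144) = 4*h^5 - 8*h^4 - 236*h^3 + 528*h^2 + 3312*h - 8640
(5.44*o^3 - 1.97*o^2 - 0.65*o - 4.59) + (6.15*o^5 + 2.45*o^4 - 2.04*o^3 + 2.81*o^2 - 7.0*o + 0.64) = 6.15*o^5 + 2.45*o^4 + 3.4*o^3 + 0.84*o^2 - 7.65*o - 3.95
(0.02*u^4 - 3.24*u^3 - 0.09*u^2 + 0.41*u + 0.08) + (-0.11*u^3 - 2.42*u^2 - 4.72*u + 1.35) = 0.02*u^4 - 3.35*u^3 - 2.51*u^2 - 4.31*u + 1.43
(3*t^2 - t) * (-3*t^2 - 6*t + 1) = -9*t^4 - 15*t^3 + 9*t^2 - t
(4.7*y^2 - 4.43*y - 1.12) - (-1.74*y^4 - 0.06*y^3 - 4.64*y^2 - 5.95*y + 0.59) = 1.74*y^4 + 0.06*y^3 + 9.34*y^2 + 1.52*y - 1.71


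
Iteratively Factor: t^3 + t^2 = (t + 1)*(t^2) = t*(t + 1)*(t)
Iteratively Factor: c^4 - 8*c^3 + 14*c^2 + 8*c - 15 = (c + 1)*(c^3 - 9*c^2 + 23*c - 15) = (c - 3)*(c + 1)*(c^2 - 6*c + 5) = (c - 3)*(c - 1)*(c + 1)*(c - 5)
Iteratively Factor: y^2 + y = (y + 1)*(y)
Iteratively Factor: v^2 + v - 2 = (v - 1)*(v + 2)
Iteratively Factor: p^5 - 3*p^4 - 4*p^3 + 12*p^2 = (p - 3)*(p^4 - 4*p^2) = p*(p - 3)*(p^3 - 4*p) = p^2*(p - 3)*(p^2 - 4) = p^2*(p - 3)*(p + 2)*(p - 2)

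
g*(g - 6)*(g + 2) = g^3 - 4*g^2 - 12*g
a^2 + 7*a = a*(a + 7)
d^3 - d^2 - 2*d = d*(d - 2)*(d + 1)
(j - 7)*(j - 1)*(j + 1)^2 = j^4 - 6*j^3 - 8*j^2 + 6*j + 7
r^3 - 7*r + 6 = (r - 2)*(r - 1)*(r + 3)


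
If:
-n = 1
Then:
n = -1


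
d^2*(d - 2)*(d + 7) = d^4 + 5*d^3 - 14*d^2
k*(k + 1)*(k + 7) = k^3 + 8*k^2 + 7*k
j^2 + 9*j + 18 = (j + 3)*(j + 6)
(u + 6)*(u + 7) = u^2 + 13*u + 42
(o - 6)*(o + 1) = o^2 - 5*o - 6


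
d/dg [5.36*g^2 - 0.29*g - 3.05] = 10.72*g - 0.29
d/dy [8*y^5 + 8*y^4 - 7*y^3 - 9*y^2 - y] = 40*y^4 + 32*y^3 - 21*y^2 - 18*y - 1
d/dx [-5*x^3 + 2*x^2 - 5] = x*(4 - 15*x)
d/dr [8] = 0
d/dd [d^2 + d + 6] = 2*d + 1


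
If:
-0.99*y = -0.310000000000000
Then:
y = 0.31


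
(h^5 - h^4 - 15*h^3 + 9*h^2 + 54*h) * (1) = h^5 - h^4 - 15*h^3 + 9*h^2 + 54*h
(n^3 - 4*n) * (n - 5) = n^4 - 5*n^3 - 4*n^2 + 20*n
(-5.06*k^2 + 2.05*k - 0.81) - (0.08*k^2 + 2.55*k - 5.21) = -5.14*k^2 - 0.5*k + 4.4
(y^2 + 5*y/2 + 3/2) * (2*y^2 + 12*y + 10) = 2*y^4 + 17*y^3 + 43*y^2 + 43*y + 15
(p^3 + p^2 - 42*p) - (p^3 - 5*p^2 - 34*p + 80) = 6*p^2 - 8*p - 80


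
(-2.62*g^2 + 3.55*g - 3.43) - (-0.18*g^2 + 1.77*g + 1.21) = -2.44*g^2 + 1.78*g - 4.64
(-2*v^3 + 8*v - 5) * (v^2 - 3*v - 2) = -2*v^5 + 6*v^4 + 12*v^3 - 29*v^2 - v + 10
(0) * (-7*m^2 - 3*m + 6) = 0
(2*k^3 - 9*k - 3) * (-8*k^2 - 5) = -16*k^5 + 62*k^3 + 24*k^2 + 45*k + 15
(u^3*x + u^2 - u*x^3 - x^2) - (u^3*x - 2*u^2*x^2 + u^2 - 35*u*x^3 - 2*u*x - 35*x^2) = 2*u^2*x^2 + 34*u*x^3 + 2*u*x + 34*x^2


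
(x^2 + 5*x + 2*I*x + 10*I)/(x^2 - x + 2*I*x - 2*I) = (x + 5)/(x - 1)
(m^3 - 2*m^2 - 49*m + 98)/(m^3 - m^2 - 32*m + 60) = (m^2 - 49)/(m^2 + m - 30)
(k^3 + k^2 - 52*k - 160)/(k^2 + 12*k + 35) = (k^2 - 4*k - 32)/(k + 7)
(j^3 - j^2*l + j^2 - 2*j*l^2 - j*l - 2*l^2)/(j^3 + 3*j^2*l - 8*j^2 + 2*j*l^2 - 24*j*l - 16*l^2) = (j^2 - 2*j*l + j - 2*l)/(j^2 + 2*j*l - 8*j - 16*l)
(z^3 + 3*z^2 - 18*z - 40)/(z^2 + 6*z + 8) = (z^2 + z - 20)/(z + 4)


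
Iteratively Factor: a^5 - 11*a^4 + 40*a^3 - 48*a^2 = (a)*(a^4 - 11*a^3 + 40*a^2 - 48*a) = a^2*(a^3 - 11*a^2 + 40*a - 48) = a^2*(a - 4)*(a^2 - 7*a + 12) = a^2*(a - 4)*(a - 3)*(a - 4)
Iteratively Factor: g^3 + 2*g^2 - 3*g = (g + 3)*(g^2 - g) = g*(g + 3)*(g - 1)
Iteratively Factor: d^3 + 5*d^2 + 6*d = (d)*(d^2 + 5*d + 6) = d*(d + 2)*(d + 3)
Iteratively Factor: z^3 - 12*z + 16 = (z - 2)*(z^2 + 2*z - 8) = (z - 2)^2*(z + 4)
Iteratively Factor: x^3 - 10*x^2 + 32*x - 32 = (x - 2)*(x^2 - 8*x + 16) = (x - 4)*(x - 2)*(x - 4)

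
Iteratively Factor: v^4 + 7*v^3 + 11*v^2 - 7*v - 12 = (v + 4)*(v^3 + 3*v^2 - v - 3) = (v + 3)*(v + 4)*(v^2 - 1) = (v + 1)*(v + 3)*(v + 4)*(v - 1)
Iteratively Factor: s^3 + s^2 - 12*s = (s + 4)*(s^2 - 3*s) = (s - 3)*(s + 4)*(s)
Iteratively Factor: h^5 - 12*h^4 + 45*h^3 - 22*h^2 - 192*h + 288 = (h - 4)*(h^4 - 8*h^3 + 13*h^2 + 30*h - 72) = (h - 4)*(h - 3)*(h^3 - 5*h^2 - 2*h + 24) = (h - 4)^2*(h - 3)*(h^2 - h - 6) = (h - 4)^2*(h - 3)^2*(h + 2)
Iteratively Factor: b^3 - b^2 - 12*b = (b - 4)*(b^2 + 3*b) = b*(b - 4)*(b + 3)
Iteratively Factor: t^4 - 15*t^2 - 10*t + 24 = (t - 4)*(t^3 + 4*t^2 + t - 6) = (t - 4)*(t + 3)*(t^2 + t - 2) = (t - 4)*(t + 2)*(t + 3)*(t - 1)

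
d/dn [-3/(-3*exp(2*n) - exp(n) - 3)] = (-18*exp(n) - 3)*exp(n)/(3*exp(2*n) + exp(n) + 3)^2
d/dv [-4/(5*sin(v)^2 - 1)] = 80*sin(2*v)/(3 - 5*cos(2*v))^2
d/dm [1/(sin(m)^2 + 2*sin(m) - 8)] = -2*(sin(m) + 1)*cos(m)/(sin(m)^2 + 2*sin(m) - 8)^2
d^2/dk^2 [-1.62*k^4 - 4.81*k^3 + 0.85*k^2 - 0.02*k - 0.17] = -19.44*k^2 - 28.86*k + 1.7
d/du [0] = 0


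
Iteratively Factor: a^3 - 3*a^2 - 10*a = (a + 2)*(a^2 - 5*a) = a*(a + 2)*(a - 5)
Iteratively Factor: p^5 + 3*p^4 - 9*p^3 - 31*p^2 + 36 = (p + 2)*(p^4 + p^3 - 11*p^2 - 9*p + 18) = (p - 1)*(p + 2)*(p^3 + 2*p^2 - 9*p - 18) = (p - 1)*(p + 2)*(p + 3)*(p^2 - p - 6) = (p - 1)*(p + 2)^2*(p + 3)*(p - 3)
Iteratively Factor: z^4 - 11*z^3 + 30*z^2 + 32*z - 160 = (z - 5)*(z^3 - 6*z^2 + 32) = (z - 5)*(z - 4)*(z^2 - 2*z - 8) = (z - 5)*(z - 4)^2*(z + 2)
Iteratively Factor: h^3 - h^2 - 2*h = (h + 1)*(h^2 - 2*h) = (h - 2)*(h + 1)*(h)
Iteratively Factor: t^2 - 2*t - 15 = (t - 5)*(t + 3)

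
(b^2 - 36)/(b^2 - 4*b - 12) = (b + 6)/(b + 2)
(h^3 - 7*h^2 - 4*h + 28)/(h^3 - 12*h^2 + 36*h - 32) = (h^2 - 5*h - 14)/(h^2 - 10*h + 16)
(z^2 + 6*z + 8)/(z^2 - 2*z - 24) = (z + 2)/(z - 6)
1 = 1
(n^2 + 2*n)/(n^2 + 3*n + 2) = n/(n + 1)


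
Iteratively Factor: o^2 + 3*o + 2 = (o + 1)*(o + 2)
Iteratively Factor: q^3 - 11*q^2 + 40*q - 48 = (q - 4)*(q^2 - 7*q + 12) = (q - 4)*(q - 3)*(q - 4)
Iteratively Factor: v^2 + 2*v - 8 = (v - 2)*(v + 4)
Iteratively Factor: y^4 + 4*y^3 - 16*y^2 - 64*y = (y + 4)*(y^3 - 16*y) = (y + 4)^2*(y^2 - 4*y) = (y - 4)*(y + 4)^2*(y)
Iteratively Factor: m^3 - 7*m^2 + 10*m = (m - 2)*(m^2 - 5*m) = (m - 5)*(m - 2)*(m)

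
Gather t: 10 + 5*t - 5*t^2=-5*t^2 + 5*t + 10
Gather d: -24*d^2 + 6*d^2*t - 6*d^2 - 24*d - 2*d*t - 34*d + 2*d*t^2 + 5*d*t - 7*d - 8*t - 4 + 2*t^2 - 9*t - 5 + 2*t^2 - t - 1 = d^2*(6*t - 30) + d*(2*t^2 + 3*t - 65) + 4*t^2 - 18*t - 10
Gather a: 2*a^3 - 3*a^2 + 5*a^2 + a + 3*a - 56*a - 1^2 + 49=2*a^3 + 2*a^2 - 52*a + 48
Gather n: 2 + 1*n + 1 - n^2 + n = -n^2 + 2*n + 3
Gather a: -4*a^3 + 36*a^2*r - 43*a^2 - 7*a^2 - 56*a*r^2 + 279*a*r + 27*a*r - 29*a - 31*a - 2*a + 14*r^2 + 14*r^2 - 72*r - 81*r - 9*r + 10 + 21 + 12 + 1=-4*a^3 + a^2*(36*r - 50) + a*(-56*r^2 + 306*r - 62) + 28*r^2 - 162*r + 44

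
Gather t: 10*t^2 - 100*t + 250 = 10*t^2 - 100*t + 250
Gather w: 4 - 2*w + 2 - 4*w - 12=-6*w - 6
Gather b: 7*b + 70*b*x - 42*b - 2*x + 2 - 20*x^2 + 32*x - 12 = b*(70*x - 35) - 20*x^2 + 30*x - 10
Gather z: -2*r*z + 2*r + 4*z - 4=2*r + z*(4 - 2*r) - 4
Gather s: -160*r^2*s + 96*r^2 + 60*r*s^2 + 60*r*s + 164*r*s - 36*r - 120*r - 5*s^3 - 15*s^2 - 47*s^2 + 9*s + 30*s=96*r^2 - 156*r - 5*s^3 + s^2*(60*r - 62) + s*(-160*r^2 + 224*r + 39)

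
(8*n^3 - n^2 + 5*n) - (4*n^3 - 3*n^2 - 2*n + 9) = 4*n^3 + 2*n^2 + 7*n - 9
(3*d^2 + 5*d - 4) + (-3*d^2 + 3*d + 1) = 8*d - 3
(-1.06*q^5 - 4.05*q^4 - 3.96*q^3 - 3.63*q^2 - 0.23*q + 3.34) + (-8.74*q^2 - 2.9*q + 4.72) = -1.06*q^5 - 4.05*q^4 - 3.96*q^3 - 12.37*q^2 - 3.13*q + 8.06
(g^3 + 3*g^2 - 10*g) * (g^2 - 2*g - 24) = g^5 + g^4 - 40*g^3 - 52*g^2 + 240*g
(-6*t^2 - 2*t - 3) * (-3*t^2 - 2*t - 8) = 18*t^4 + 18*t^3 + 61*t^2 + 22*t + 24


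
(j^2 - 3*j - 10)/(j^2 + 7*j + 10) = (j - 5)/(j + 5)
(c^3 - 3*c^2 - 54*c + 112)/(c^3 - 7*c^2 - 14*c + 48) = (c + 7)/(c + 3)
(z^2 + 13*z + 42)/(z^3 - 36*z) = (z + 7)/(z*(z - 6))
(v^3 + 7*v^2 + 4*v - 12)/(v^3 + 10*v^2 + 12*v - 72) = (v^2 + v - 2)/(v^2 + 4*v - 12)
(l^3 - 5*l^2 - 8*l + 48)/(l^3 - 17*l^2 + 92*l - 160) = (l^2 - l - 12)/(l^2 - 13*l + 40)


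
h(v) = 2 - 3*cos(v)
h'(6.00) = -0.84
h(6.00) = -0.88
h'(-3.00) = -0.42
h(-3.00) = 4.97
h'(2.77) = 1.09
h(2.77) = 4.80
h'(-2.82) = -0.95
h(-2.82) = 4.85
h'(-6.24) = 0.13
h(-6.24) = -1.00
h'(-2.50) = -1.80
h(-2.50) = 4.40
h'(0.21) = 0.63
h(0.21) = -0.93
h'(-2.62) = -1.49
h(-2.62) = 4.60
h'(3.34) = -0.59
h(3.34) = 4.94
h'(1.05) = 2.60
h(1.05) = 0.51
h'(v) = 3*sin(v)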